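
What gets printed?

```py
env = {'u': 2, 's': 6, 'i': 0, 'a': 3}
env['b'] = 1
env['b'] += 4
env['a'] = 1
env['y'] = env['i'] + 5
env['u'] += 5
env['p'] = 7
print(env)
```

env['b'] = 1 → {'u': 2, 's': 6, 'i': 0, 'a': 3, 'b': 1}
env['b'] = 1+4 = 5 → {'u': 2, 's': 6, 'i': 0, 'a': 3, 'b': 5}
env['a'] = 1 → {'u': 2, 's': 6, 'i': 0, 'a': 1, 'b': 5}
env['y'] = env['i']+5 = 5 → {'u': 2, 's': 6, 'i': 0, 'a': 1, 'b': 5, 'y': 5}
env['u'] = 2+5 = 7 → {'u': 7, 's': 6, 'i': 0, 'a': 1, 'b': 5, 'y': 5}
env['p'] = 7 → {'u': 7, 's': 6, 'i': 0, 'a': 1, 'b': 5, 'y': 5, 'p': 7}

{'u': 7, 's': 6, 'i': 0, 'a': 1, 'b': 5, 'y': 5, 'p': 7}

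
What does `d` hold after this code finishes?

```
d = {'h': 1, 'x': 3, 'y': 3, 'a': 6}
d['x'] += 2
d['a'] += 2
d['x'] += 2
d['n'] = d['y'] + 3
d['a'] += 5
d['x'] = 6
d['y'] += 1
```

{'h': 1, 'x': 6, 'y': 4, 'a': 13, 'n': 6}

d['x'] = 3+2 = 5 → {'h': 1, 'x': 5, 'y': 3, 'a': 6}
d['a'] = 6+2 = 8 → {'h': 1, 'x': 5, 'y': 3, 'a': 8}
d['x'] = 5+2 = 7 → {'h': 1, 'x': 7, 'y': 3, 'a': 8}
d['n'] = d['y']+3 = 6 → {'h': 1, 'x': 7, 'y': 3, 'a': 8, 'n': 6}
d['a'] = 8+5 = 13 → {'h': 1, 'x': 7, 'y': 3, 'a': 13, 'n': 6}
d['x'] = 6 → {'h': 1, 'x': 6, 'y': 3, 'a': 13, 'n': 6}
d['y'] = 3+1 = 4 → {'h': 1, 'x': 6, 'y': 4, 'a': 13, 'n': 6}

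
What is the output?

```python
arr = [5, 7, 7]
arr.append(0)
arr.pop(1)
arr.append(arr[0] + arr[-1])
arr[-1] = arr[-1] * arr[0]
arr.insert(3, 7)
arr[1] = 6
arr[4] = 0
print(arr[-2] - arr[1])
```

1

append 0 → [5, 7, 7, 0]
pop(1) removes 7 → [5, 7, 0]
append arr[0]+arr[-1] = 5+0 = 5 → [5, 7, 0, 5]
arr[-1] = arr[-1]*arr[0] = 5*5 = 25 → [5, 7, 0, 25]
insert 7 at 3 → [5, 7, 0, 7, 25]
arr[1] = 6 → [5, 6, 0, 7, 25]
arr[4] = 0 → [5, 6, 0, 7, 0]
arr[-2]-arr[1] = 7-6 = 1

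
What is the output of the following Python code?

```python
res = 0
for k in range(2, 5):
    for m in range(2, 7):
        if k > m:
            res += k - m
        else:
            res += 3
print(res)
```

40

k=2,m=2: not 2>2, res = 0+3 = 3
k=2,m=3: not 2>3, res = 3+3 = 6
k=2,m=4: not 2>4, res = 6+3 = 9
k=2,m=5: not 2>5, res = 9+3 = 12
k=2,m=6: not 2>6, res = 12+3 = 15
k=3,m=2: 3>2, res = 15+1 = 16
k=3,m=3: not 3>3, res = 16+3 = 19
k=3,m=4: not 3>4, res = 19+3 = 22
k=3,m=5: not 3>5, res = 22+3 = 25
k=3,m=6: not 3>6, res = 25+3 = 28
k=4,m=2: 4>2, res = 28+2 = 30
k=4,m=3: 4>3, res = 30+1 = 31
k=4,m=4: not 4>4, res = 31+3 = 34
k=4,m=5: not 4>5, res = 34+3 = 37
k=4,m=6: not 4>6, res = 37+3 = 40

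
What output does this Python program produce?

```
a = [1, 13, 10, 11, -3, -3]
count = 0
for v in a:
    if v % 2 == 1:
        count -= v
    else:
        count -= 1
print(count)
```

-20

v=1: odd, count = 0-1 = -1
v=13: odd, count = (-1)-13 = -14
v=10: not odd, count = (-14)-1 = -15
v=11: odd, count = (-15)-11 = -26
v=-3: odd, count = (-26)-(-3) = -23
v=-3: odd, count = (-23)-(-3) = -20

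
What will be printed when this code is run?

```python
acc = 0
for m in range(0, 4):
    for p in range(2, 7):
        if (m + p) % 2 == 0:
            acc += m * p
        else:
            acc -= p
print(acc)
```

16

m=0,p=2: even sum, acc = 0+0 = 0
m=0,p=3: odd sum, acc = 0-3 = -3
m=0,p=4: even sum, acc = (-3)+0 = -3
m=0,p=5: odd sum, acc = (-3)-5 = -8
m=0,p=6: even sum, acc = (-8)+0 = -8
m=1,p=2: odd sum, acc = (-8)-2 = -10
m=1,p=3: even sum, acc = (-10)+3 = -7
m=1,p=4: odd sum, acc = (-7)-4 = -11
m=1,p=5: even sum, acc = (-11)+5 = -6
m=1,p=6: odd sum, acc = (-6)-6 = -12
m=2,p=2: even sum, acc = (-12)+4 = -8
m=2,p=3: odd sum, acc = (-8)-3 = -11
m=2,p=4: even sum, acc = (-11)+8 = -3
m=2,p=5: odd sum, acc = (-3)-5 = -8
m=2,p=6: even sum, acc = (-8)+12 = 4
m=3,p=2: odd sum, acc = 4-2 = 2
m=3,p=3: even sum, acc = 2+9 = 11
m=3,p=4: odd sum, acc = 11-4 = 7
m=3,p=5: even sum, acc = 7+15 = 22
m=3,p=6: odd sum, acc = 22-6 = 16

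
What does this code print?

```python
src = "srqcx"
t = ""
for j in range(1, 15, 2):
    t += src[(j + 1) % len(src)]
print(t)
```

j=1: add src[2]='q' → 'q'
j=3: add src[4]='x' → 'qx'
j=5: add src[1]='r' → 'qxr'
j=7: add src[3]='c' → 'qxrc'
j=9: add src[0]='s' → 'qxrcs'
j=11: add src[2]='q' → 'qxrcsq'
j=13: add src[4]='x' → 'qxrcsqx'

qxrcsqx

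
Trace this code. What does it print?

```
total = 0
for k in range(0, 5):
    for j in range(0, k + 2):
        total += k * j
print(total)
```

k=0,j=0: total = 0+0 = 0
k=0,j=1: total = 0+0 = 0
k=1,j=0: total = 0+0 = 0
k=1,j=1: total = 0+1 = 1
k=1,j=2: total = 1+2 = 3
k=2,j=0: total = 3+0 = 3
k=2,j=1: total = 3+2 = 5
k=2,j=2: total = 5+4 = 9
k=2,j=3: total = 9+6 = 15
k=3,j=0: total = 15+0 = 15
k=3,j=1: total = 15+3 = 18
k=3,j=2: total = 18+6 = 24
k=3,j=3: total = 24+9 = 33
k=3,j=4: total = 33+12 = 45
k=4,j=0: total = 45+0 = 45
k=4,j=1: total = 45+4 = 49
k=4,j=2: total = 49+8 = 57
k=4,j=3: total = 57+12 = 69
k=4,j=4: total = 69+16 = 85
k=4,j=5: total = 85+20 = 105

105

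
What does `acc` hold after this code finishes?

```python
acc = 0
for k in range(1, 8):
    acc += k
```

28

k=1: acc = 0+1 = 1
k=2: acc = 1+2 = 3
k=3: acc = 3+3 = 6
k=4: acc = 6+4 = 10
k=5: acc = 10+5 = 15
k=6: acc = 15+6 = 21
k=7: acc = 21+7 = 28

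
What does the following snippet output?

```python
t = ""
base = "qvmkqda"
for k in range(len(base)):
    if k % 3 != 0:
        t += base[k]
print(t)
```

vmqd

k=0: skip
k=1: add 'v' → 'v'
k=2: add 'm' → 'vm'
k=3: skip
k=4: add 'q' → 'vmq'
k=5: add 'd' → 'vmqd'
k=6: skip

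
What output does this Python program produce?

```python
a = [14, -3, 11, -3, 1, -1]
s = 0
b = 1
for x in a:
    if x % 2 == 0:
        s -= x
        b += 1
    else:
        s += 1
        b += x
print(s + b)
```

x=14: even, s = 0-14 = -14; b=2
x=-3: not even, s = (-14)+1 = -13; b=-1
x=11: not even, s = (-13)+1 = -12; b=10
x=-3: not even, s = (-12)+1 = -11; b=7
x=1: not even, s = (-11)+1 = -10; b=8
x=-1: not even, s = (-10)+1 = -9; b=7
s+b = (-9)+7 = -2

-2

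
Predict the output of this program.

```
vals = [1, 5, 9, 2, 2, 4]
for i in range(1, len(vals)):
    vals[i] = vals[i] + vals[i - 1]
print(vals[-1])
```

i=1: vals[1] = 5+1 = 6 → [1, 6, 9, 2, 2, 4]
i=2: vals[2] = 9+6 = 15 → [1, 6, 15, 2, 2, 4]
i=3: vals[3] = 2+15 = 17 → [1, 6, 15, 17, 2, 4]
i=4: vals[4] = 2+17 = 19 → [1, 6, 15, 17, 19, 4]
i=5: vals[5] = 4+19 = 23 → [1, 6, 15, 17, 19, 23]

23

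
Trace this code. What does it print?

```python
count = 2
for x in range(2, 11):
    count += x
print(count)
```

56

x=2: count = 2+2 = 4
x=3: count = 4+3 = 7
x=4: count = 7+4 = 11
x=5: count = 11+5 = 16
x=6: count = 16+6 = 22
x=7: count = 22+7 = 29
x=8: count = 29+8 = 37
x=9: count = 37+9 = 46
x=10: count = 46+10 = 56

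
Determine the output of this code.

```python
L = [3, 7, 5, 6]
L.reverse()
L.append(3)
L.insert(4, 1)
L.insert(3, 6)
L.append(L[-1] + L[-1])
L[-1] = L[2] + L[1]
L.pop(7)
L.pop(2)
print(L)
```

reverse → [6, 5, 7, 3]
append 3 → [6, 5, 7, 3, 3]
insert 1 at 4 → [6, 5, 7, 3, 1, 3]
insert 6 at 3 → [6, 5, 7, 6, 3, 1, 3]
append L[-1]+L[-1] = 3+3 = 6 → [6, 5, 7, 6, 3, 1, 3, 6]
L[-1] = L[2]+L[1] = 7+5 = 12 → [6, 5, 7, 6, 3, 1, 3, 12]
pop(7) removes 12 → [6, 5, 7, 6, 3, 1, 3]
pop(2) removes 7 → [6, 5, 6, 3, 1, 3]

[6, 5, 6, 3, 1, 3]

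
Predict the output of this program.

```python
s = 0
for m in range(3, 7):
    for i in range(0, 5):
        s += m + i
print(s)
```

m=3,i=0: s = 0+3 = 3
m=3,i=1: s = 3+4 = 7
m=3,i=2: s = 7+5 = 12
m=3,i=3: s = 12+6 = 18
m=3,i=4: s = 18+7 = 25
m=4,i=0: s = 25+4 = 29
m=4,i=1: s = 29+5 = 34
m=4,i=2: s = 34+6 = 40
m=4,i=3: s = 40+7 = 47
m=4,i=4: s = 47+8 = 55
m=5,i=0: s = 55+5 = 60
m=5,i=1: s = 60+6 = 66
m=5,i=2: s = 66+7 = 73
m=5,i=3: s = 73+8 = 81
m=5,i=4: s = 81+9 = 90
m=6,i=0: s = 90+6 = 96
m=6,i=1: s = 96+7 = 103
m=6,i=2: s = 103+8 = 111
m=6,i=3: s = 111+9 = 120
m=6,i=4: s = 120+10 = 130

130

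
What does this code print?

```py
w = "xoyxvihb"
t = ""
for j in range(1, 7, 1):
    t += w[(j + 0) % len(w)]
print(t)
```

oyxvih

j=1: add w[1]='o' → 'o'
j=2: add w[2]='y' → 'oy'
j=3: add w[3]='x' → 'oyx'
j=4: add w[4]='v' → 'oyxv'
j=5: add w[5]='i' → 'oyxvi'
j=6: add w[6]='h' → 'oyxvih'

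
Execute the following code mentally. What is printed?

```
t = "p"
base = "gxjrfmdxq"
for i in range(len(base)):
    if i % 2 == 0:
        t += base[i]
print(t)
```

i=0: add 'g' → 'pg'
i=1: skip
i=2: add 'j' → 'pgj'
i=3: skip
i=4: add 'f' → 'pgjf'
i=5: skip
i=6: add 'd' → 'pgjfd'
i=7: skip
i=8: add 'q' → 'pgjfdq'

pgjfdq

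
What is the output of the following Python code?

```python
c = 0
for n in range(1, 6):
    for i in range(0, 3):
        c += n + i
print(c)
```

60

n=1,i=0: c = 0+1 = 1
n=1,i=1: c = 1+2 = 3
n=1,i=2: c = 3+3 = 6
n=2,i=0: c = 6+2 = 8
n=2,i=1: c = 8+3 = 11
n=2,i=2: c = 11+4 = 15
n=3,i=0: c = 15+3 = 18
n=3,i=1: c = 18+4 = 22
n=3,i=2: c = 22+5 = 27
n=4,i=0: c = 27+4 = 31
n=4,i=1: c = 31+5 = 36
n=4,i=2: c = 36+6 = 42
n=5,i=0: c = 42+5 = 47
n=5,i=1: c = 47+6 = 53
n=5,i=2: c = 53+7 = 60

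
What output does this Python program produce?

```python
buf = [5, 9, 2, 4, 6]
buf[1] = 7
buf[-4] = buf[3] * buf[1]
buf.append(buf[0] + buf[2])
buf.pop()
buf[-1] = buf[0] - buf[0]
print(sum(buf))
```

buf[1] = 7 → [5, 7, 2, 4, 6]
buf[-4] = buf[3]*buf[1] = 4*7 = 28 → [5, 28, 2, 4, 6]
append buf[0]+buf[2] = 5+2 = 7 → [5, 28, 2, 4, 6, 7]
pop() removes 7 → [5, 28, 2, 4, 6]
buf[-1] = buf[0]-buf[0] = 5-5 = 0 → [5, 28, 2, 4, 0]
sum = 39

39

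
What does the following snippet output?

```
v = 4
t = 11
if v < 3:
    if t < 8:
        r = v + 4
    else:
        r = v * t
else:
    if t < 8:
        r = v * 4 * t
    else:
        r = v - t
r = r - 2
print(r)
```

v=4, t=11
v < 3 is False; t < 8 is False
→ r = v - t = -7
r = (-7)-2 = -9

-9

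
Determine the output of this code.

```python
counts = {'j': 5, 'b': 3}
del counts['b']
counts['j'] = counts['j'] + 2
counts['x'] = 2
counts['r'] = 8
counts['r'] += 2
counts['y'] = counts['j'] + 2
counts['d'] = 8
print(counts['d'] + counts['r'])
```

del 'b' → {'j': 5}
counts['j'] = counts['j']+2 = 7 → {'j': 7}
counts['x'] = 2 → {'j': 7, 'x': 2}
counts['r'] = 8 → {'j': 7, 'x': 2, 'r': 8}
counts['r'] = 8+2 = 10 → {'j': 7, 'x': 2, 'r': 10}
counts['y'] = counts['j']+2 = 9 → {'j': 7, 'x': 2, 'r': 10, 'y': 9}
counts['d'] = 8 → {'j': 7, 'x': 2, 'r': 10, 'y': 9, 'd': 8}
counts['d']+counts['r'] = 8+10 = 18

18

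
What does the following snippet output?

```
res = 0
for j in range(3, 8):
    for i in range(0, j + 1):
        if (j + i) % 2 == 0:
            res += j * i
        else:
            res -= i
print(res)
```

j=3,i=0: odd sum, res = 0-0 = 0
j=3,i=1: even sum, res = 0+3 = 3
j=3,i=2: odd sum, res = 3-2 = 1
j=3,i=3: even sum, res = 1+9 = 10
j=4,i=0: even sum, res = 10+0 = 10
j=4,i=1: odd sum, res = 10-1 = 9
j=4,i=2: even sum, res = 9+8 = 17
j=4,i=3: odd sum, res = 17-3 = 14
j=4,i=4: even sum, res = 14+16 = 30
j=5,i=0: odd sum, res = 30-0 = 30
j=5,i=1: even sum, res = 30+5 = 35
j=5,i=2: odd sum, res = 35-2 = 33
j=5,i=3: even sum, res = 33+15 = 48
j=5,i=4: odd sum, res = 48-4 = 44
j=5,i=5: even sum, res = 44+25 = 69
j=6,i=0: even sum, res = 69+0 = 69
j=6,i=1: odd sum, res = 69-1 = 68
j=6,i=2: even sum, res = 68+12 = 80
j=6,i=3: odd sum, res = 80-3 = 77
j=6,i=4: even sum, res = 77+24 = 101
j=6,i=5: odd sum, res = 101-5 = 96
j=6,i=6: even sum, res = 96+36 = 132
j=7,i=0: odd sum, res = 132-0 = 132
j=7,i=1: even sum, res = 132+7 = 139
j=7,i=2: odd sum, res = 139-2 = 137
j=7,i=3: even sum, res = 137+21 = 158
j=7,i=4: odd sum, res = 158-4 = 154
j=7,i=5: even sum, res = 154+35 = 189
j=7,i=6: odd sum, res = 189-6 = 183
j=7,i=7: even sum, res = 183+49 = 232

232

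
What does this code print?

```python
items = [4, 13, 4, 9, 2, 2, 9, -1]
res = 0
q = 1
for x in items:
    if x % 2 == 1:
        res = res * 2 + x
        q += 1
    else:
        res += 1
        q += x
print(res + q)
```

x=4: not odd, res = 0+1 = 1; q=5
x=13: odd, res = 1*2+13 = 15; q=6
x=4: not odd, res = 15+1 = 16; q=10
x=9: odd, res = 16*2+9 = 41; q=11
x=2: not odd, res = 41+1 = 42; q=13
x=2: not odd, res = 42+1 = 43; q=15
x=9: odd, res = 43*2+9 = 95; q=16
x=-1: odd, res = 95*2+(-1) = 189; q=17
res+q = 189+17 = 206

206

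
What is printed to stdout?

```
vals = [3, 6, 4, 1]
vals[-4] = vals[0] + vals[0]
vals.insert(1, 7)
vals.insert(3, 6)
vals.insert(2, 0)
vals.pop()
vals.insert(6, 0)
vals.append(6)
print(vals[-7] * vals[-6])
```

vals[-4] = vals[0]+vals[0] = 3+3 = 6 → [6, 6, 4, 1]
insert 7 at 1 → [6, 7, 6, 4, 1]
insert 6 at 3 → [6, 7, 6, 6, 4, 1]
insert 0 at 2 → [6, 7, 0, 6, 6, 4, 1]
pop() removes 1 → [6, 7, 0, 6, 6, 4]
insert 0 at 6 → [6, 7, 0, 6, 6, 4, 0]
append 6 → [6, 7, 0, 6, 6, 4, 0, 6]
vals[-7]*vals[-6] = 7*0 = 0

0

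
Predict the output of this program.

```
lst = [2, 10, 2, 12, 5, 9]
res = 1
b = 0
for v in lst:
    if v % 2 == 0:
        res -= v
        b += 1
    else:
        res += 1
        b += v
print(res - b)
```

-41

v=2: even, res = 1-2 = -1; b=1
v=10: even, res = (-1)-10 = -11; b=2
v=2: even, res = (-11)-2 = -13; b=3
v=12: even, res = (-13)-12 = -25; b=4
v=5: not even, res = (-25)+1 = -24; b=9
v=9: not even, res = (-24)+1 = -23; b=18
res-b = (-23)-18 = -41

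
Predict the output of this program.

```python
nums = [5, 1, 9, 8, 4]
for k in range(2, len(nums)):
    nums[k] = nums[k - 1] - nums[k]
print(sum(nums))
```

k=2: nums[2] = 1-9 = -8 → [5, 1, -8, 8, 4]
k=3: nums[3] = (-8)-8 = -16 → [5, 1, -8, -16, 4]
k=4: nums[4] = (-16)-4 = -20 → [5, 1, -8, -16, -20]
sum = -38

-38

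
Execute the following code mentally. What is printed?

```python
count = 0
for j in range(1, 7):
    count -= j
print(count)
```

-21

j=1: count = 0-1 = -1
j=2: count = (-1)-2 = -3
j=3: count = (-3)-3 = -6
j=4: count = (-6)-4 = -10
j=5: count = (-10)-5 = -15
j=6: count = (-15)-6 = -21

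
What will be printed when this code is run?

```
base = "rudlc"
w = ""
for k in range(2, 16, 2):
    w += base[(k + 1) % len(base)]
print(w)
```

lrdculr

k=2: add base[3]='l' → 'l'
k=4: add base[0]='r' → 'lr'
k=6: add base[2]='d' → 'lrd'
k=8: add base[4]='c' → 'lrdc'
k=10: add base[1]='u' → 'lrdcu'
k=12: add base[3]='l' → 'lrdcul'
k=14: add base[0]='r' → 'lrdculr'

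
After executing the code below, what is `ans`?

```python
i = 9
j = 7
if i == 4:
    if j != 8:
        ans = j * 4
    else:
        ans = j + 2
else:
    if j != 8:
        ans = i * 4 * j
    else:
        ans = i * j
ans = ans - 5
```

247

i=9, j=7
i == 4 is False; j != 8 is True
→ ans = i * 4 * j = 252
ans = 252-5 = 247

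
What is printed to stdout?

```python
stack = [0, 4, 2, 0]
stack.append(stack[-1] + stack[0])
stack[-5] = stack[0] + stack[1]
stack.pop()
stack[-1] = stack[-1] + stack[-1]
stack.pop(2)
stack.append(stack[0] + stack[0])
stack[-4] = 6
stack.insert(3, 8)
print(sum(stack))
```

append stack[-1]+stack[0] = 0+0 = 0 → [0, 4, 2, 0, 0]
stack[-5] = stack[0]+stack[1] = 0+4 = 4 → [4, 4, 2, 0, 0]
pop() removes 0 → [4, 4, 2, 0]
stack[-1] = stack[-1]+stack[-1] = 0+0 = 0 → [4, 4, 2, 0]
pop(2) removes 2 → [4, 4, 0]
append stack[0]+stack[0] = 4+4 = 8 → [4, 4, 0, 8]
stack[-4] = 6 → [6, 4, 0, 8]
insert 8 at 3 → [6, 4, 0, 8, 8]
sum = 26

26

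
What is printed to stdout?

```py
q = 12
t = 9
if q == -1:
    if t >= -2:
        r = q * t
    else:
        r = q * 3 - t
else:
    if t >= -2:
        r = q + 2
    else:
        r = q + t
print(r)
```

14

q=12, t=9
q == -1 is False; t >= -2 is True
→ r = q + 2 = 14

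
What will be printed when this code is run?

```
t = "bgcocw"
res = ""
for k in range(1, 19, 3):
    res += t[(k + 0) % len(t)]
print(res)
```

gcgcgc

k=1: add t[1]='g' → 'g'
k=4: add t[4]='c' → 'gc'
k=7: add t[1]='g' → 'gcg'
k=10: add t[4]='c' → 'gcgc'
k=13: add t[1]='g' → 'gcgcg'
k=16: add t[4]='c' → 'gcgcgc'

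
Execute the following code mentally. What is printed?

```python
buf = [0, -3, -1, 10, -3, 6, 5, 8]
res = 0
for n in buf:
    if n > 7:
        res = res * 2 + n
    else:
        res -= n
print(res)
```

28

n=0: not >7, res = 0-0 = 0
n=-3: not >7, res = 0-(-3) = 3
n=-1: not >7, res = 3-(-1) = 4
n=10: >7, res = 4*2+10 = 18
n=-3: not >7, res = 18-(-3) = 21
n=6: not >7, res = 21-6 = 15
n=5: not >7, res = 15-5 = 10
n=8: >7, res = 10*2+8 = 28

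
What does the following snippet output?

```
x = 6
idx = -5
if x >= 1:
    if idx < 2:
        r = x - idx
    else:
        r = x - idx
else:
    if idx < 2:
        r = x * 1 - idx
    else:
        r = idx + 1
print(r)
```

x=6, idx=-5
x >= 1 is True; idx < 2 is True
→ r = x - idx = 11

11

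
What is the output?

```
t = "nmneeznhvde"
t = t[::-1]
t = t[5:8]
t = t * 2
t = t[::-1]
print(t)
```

eezeez

reverse → 'edvhnzeenmn'
slice [5:8] → 'zee'
repeat ×2 → 'zeezee'
reverse → 'eezeez'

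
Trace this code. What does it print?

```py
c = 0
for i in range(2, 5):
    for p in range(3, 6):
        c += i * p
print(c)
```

i=2,p=3: c = 0+6 = 6
i=2,p=4: c = 6+8 = 14
i=2,p=5: c = 14+10 = 24
i=3,p=3: c = 24+9 = 33
i=3,p=4: c = 33+12 = 45
i=3,p=5: c = 45+15 = 60
i=4,p=3: c = 60+12 = 72
i=4,p=4: c = 72+16 = 88
i=4,p=5: c = 88+20 = 108

108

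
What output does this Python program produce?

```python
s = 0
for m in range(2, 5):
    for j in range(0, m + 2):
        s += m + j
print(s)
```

m=2,j=0: s = 0+2 = 2
m=2,j=1: s = 2+3 = 5
m=2,j=2: s = 5+4 = 9
m=2,j=3: s = 9+5 = 14
m=3,j=0: s = 14+3 = 17
m=3,j=1: s = 17+4 = 21
m=3,j=2: s = 21+5 = 26
m=3,j=3: s = 26+6 = 32
m=3,j=4: s = 32+7 = 39
m=4,j=0: s = 39+4 = 43
m=4,j=1: s = 43+5 = 48
m=4,j=2: s = 48+6 = 54
m=4,j=3: s = 54+7 = 61
m=4,j=4: s = 61+8 = 69
m=4,j=5: s = 69+9 = 78

78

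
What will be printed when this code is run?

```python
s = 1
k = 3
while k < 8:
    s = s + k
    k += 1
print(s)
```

k=3: s = 1+3 = 4
k=4: s = 4+4 = 8
k=5: s = 8+5 = 13
k=6: s = 13+6 = 19
k=7: s = 19+7 = 26

26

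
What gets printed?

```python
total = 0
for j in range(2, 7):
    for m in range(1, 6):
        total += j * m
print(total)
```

j=2,m=1: total = 0+2 = 2
j=2,m=2: total = 2+4 = 6
j=2,m=3: total = 6+6 = 12
j=2,m=4: total = 12+8 = 20
j=2,m=5: total = 20+10 = 30
j=3,m=1: total = 30+3 = 33
j=3,m=2: total = 33+6 = 39
j=3,m=3: total = 39+9 = 48
j=3,m=4: total = 48+12 = 60
j=3,m=5: total = 60+15 = 75
j=4,m=1: total = 75+4 = 79
j=4,m=2: total = 79+8 = 87
j=4,m=3: total = 87+12 = 99
j=4,m=4: total = 99+16 = 115
j=4,m=5: total = 115+20 = 135
j=5,m=1: total = 135+5 = 140
j=5,m=2: total = 140+10 = 150
j=5,m=3: total = 150+15 = 165
j=5,m=4: total = 165+20 = 185
j=5,m=5: total = 185+25 = 210
j=6,m=1: total = 210+6 = 216
j=6,m=2: total = 216+12 = 228
j=6,m=3: total = 228+18 = 246
j=6,m=4: total = 246+24 = 270
j=6,m=5: total = 270+30 = 300

300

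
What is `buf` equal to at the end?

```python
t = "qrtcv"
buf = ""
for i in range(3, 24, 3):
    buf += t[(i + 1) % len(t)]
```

i=3: add t[4]='v' → 'v'
i=6: add t[2]='t' → 'vt'
i=9: add t[0]='q' → 'vtq'
i=12: add t[3]='c' → 'vtqc'
i=15: add t[1]='r' → 'vtqcr'
i=18: add t[4]='v' → 'vtqcrv'
i=21: add t[2]='t' → 'vtqcrvt'

'vtqcrvt'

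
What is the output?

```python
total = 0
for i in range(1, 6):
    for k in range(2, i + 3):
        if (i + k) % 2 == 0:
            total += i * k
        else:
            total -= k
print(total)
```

131

i=1,k=2: odd sum, total = 0-2 = -2
i=1,k=3: even sum, total = (-2)+3 = 1
i=2,k=2: even sum, total = 1+4 = 5
i=2,k=3: odd sum, total = 5-3 = 2
i=2,k=4: even sum, total = 2+8 = 10
i=3,k=2: odd sum, total = 10-2 = 8
i=3,k=3: even sum, total = 8+9 = 17
i=3,k=4: odd sum, total = 17-4 = 13
i=3,k=5: even sum, total = 13+15 = 28
i=4,k=2: even sum, total = 28+8 = 36
i=4,k=3: odd sum, total = 36-3 = 33
i=4,k=4: even sum, total = 33+16 = 49
i=4,k=5: odd sum, total = 49-5 = 44
i=4,k=6: even sum, total = 44+24 = 68
i=5,k=2: odd sum, total = 68-2 = 66
i=5,k=3: even sum, total = 66+15 = 81
i=5,k=4: odd sum, total = 81-4 = 77
i=5,k=5: even sum, total = 77+25 = 102
i=5,k=6: odd sum, total = 102-6 = 96
i=5,k=7: even sum, total = 96+35 = 131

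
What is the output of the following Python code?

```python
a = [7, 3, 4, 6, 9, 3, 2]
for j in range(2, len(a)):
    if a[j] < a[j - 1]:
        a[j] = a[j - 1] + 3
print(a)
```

j=2: 4>=3, unchanged → [7, 3, 4, 6, 9, 3, 2]
j=3: 6>=4, unchanged → [7, 3, 4, 6, 9, 3, 2]
j=4: 9>=6, unchanged → [7, 3, 4, 6, 9, 3, 2]
j=5: 3<9, a[5] = 9+3 = 12 → [7, 3, 4, 6, 9, 12, 2]
j=6: 2<12, a[6] = 12+3 = 15 → [7, 3, 4, 6, 9, 12, 15]

[7, 3, 4, 6, 9, 12, 15]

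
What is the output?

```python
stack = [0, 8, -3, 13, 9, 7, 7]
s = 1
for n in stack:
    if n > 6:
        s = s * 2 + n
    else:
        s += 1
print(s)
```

369

n=0: not >6, s = 1+1 = 2
n=8: >6, s = 2*2+8 = 12
n=-3: not >6, s = 12+1 = 13
n=13: >6, s = 13*2+13 = 39
n=9: >6, s = 39*2+9 = 87
n=7: >6, s = 87*2+7 = 181
n=7: >6, s = 181*2+7 = 369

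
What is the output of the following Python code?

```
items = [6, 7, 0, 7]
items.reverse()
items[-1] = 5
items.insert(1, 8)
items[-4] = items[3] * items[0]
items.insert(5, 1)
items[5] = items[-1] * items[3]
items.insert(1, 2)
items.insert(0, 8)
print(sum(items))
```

reverse → [7, 0, 7, 6]
items[-1] = 5 → [7, 0, 7, 5]
insert 8 at 1 → [7, 8, 0, 7, 5]
items[-4] = items[3]*items[0] = 7*7 = 49 → [7, 49, 0, 7, 5]
insert 1 at 5 → [7, 49, 0, 7, 5, 1]
items[5] = items[-1]*items[3] = 1*7 = 7 → [7, 49, 0, 7, 5, 7]
insert 2 at 1 → [7, 2, 49, 0, 7, 5, 7]
insert 8 at 0 → [8, 7, 2, 49, 0, 7, 5, 7]
sum = 85

85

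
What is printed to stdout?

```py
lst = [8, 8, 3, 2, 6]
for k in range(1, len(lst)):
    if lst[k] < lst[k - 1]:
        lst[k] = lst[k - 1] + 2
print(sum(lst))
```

k=1: 8>=8, unchanged → [8, 8, 3, 2, 6]
k=2: 3<8, lst[2] = 8+2 = 10 → [8, 8, 10, 2, 6]
k=3: 2<10, lst[3] = 10+2 = 12 → [8, 8, 10, 12, 6]
k=4: 6<12, lst[4] = 12+2 = 14 → [8, 8, 10, 12, 14]
sum = 52

52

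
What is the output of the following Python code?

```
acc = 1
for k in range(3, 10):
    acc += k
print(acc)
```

43

k=3: acc = 1+3 = 4
k=4: acc = 4+4 = 8
k=5: acc = 8+5 = 13
k=6: acc = 13+6 = 19
k=7: acc = 19+7 = 26
k=8: acc = 26+8 = 34
k=9: acc = 34+9 = 43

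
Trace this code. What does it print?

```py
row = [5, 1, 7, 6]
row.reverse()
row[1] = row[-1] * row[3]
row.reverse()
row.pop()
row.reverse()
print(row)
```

reverse → [6, 7, 1, 5]
row[1] = row[-1]*row[3] = 5*5 = 25 → [6, 25, 1, 5]
reverse → [5, 1, 25, 6]
pop() removes 6 → [5, 1, 25]
reverse → [25, 1, 5]

[25, 1, 5]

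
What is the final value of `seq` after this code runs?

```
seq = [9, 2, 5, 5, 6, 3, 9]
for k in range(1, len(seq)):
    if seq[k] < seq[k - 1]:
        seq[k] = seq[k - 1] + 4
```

[9, 13, 17, 21, 25, 29, 33]

k=1: 2<9, seq[1] = 9+4 = 13 → [9, 13, 5, 5, 6, 3, 9]
k=2: 5<13, seq[2] = 13+4 = 17 → [9, 13, 17, 5, 6, 3, 9]
k=3: 5<17, seq[3] = 17+4 = 21 → [9, 13, 17, 21, 6, 3, 9]
k=4: 6<21, seq[4] = 21+4 = 25 → [9, 13, 17, 21, 25, 3, 9]
k=5: 3<25, seq[5] = 25+4 = 29 → [9, 13, 17, 21, 25, 29, 9]
k=6: 9<29, seq[6] = 29+4 = 33 → [9, 13, 17, 21, 25, 29, 33]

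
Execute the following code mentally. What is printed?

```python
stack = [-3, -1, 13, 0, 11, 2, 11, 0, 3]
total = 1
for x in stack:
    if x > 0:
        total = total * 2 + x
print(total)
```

361

x=-3: not >0
x=-1: not >0
x=13: >0, total = 1*2+13 = 15
x=0: not >0
x=11: >0, total = 15*2+11 = 41
x=2: >0, total = 41*2+2 = 84
x=11: >0, total = 84*2+11 = 179
x=0: not >0
x=3: >0, total = 179*2+3 = 361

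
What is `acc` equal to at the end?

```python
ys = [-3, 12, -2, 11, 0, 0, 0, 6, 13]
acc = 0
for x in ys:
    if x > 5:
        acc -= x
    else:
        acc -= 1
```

x=-3: not >5, acc = 0-1 = -1
x=12: >5, acc = (-1)-12 = -13
x=-2: not >5, acc = (-13)-1 = -14
x=11: >5, acc = (-14)-11 = -25
x=0: not >5, acc = (-25)-1 = -26
x=0: not >5, acc = (-26)-1 = -27
x=0: not >5, acc = (-27)-1 = -28
x=6: >5, acc = (-28)-6 = -34
x=13: >5, acc = (-34)-13 = -47

-47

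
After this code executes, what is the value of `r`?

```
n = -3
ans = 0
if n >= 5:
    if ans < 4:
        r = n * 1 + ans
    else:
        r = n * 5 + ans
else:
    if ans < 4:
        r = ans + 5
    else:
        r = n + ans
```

5

n=-3, ans=0
n >= 5 is False; ans < 4 is True
→ r = ans + 5 = 5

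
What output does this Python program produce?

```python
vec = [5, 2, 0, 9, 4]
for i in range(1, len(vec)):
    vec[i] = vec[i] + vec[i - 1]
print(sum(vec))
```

i=1: vec[1] = 2+5 = 7 → [5, 7, 0, 9, 4]
i=2: vec[2] = 0+7 = 7 → [5, 7, 7, 9, 4]
i=3: vec[3] = 9+7 = 16 → [5, 7, 7, 16, 4]
i=4: vec[4] = 4+16 = 20 → [5, 7, 7, 16, 20]
sum = 55

55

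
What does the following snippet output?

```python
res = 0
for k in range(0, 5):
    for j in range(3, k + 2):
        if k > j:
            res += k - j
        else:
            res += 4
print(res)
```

k=2,j=3: not 2>3, res = 0+4 = 4
k=3,j=3: not 3>3, res = 4+4 = 8
k=3,j=4: not 3>4, res = 8+4 = 12
k=4,j=3: 4>3, res = 12+1 = 13
k=4,j=4: not 4>4, res = 13+4 = 17
k=4,j=5: not 4>5, res = 17+4 = 21

21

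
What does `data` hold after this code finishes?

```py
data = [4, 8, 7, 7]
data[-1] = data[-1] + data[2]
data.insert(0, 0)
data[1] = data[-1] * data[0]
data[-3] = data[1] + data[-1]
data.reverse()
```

data[-1] = data[-1]+data[2] = 7+7 = 14 → [4, 8, 7, 14]
insert 0 at 0 → [0, 4, 8, 7, 14]
data[1] = data[-1]*data[0] = 14*0 = 0 → [0, 0, 8, 7, 14]
data[-3] = data[1]+data[-1] = 0+14 = 14 → [0, 0, 14, 7, 14]
reverse → [14, 7, 14, 0, 0]

[14, 7, 14, 0, 0]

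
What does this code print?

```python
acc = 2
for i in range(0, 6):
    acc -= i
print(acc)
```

-13

i=0: acc = 2-0 = 2
i=1: acc = 2-1 = 1
i=2: acc = 1-2 = -1
i=3: acc = (-1)-3 = -4
i=4: acc = (-4)-4 = -8
i=5: acc = (-8)-5 = -13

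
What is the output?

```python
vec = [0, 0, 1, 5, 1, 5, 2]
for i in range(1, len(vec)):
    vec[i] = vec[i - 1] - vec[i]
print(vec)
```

[0, 0, -1, -6, -7, -12, -14]

i=1: vec[1] = 0-0 = 0 → [0, 0, 1, 5, 1, 5, 2]
i=2: vec[2] = 0-1 = -1 → [0, 0, -1, 5, 1, 5, 2]
i=3: vec[3] = (-1)-5 = -6 → [0, 0, -1, -6, 1, 5, 2]
i=4: vec[4] = (-6)-1 = -7 → [0, 0, -1, -6, -7, 5, 2]
i=5: vec[5] = (-7)-5 = -12 → [0, 0, -1, -6, -7, -12, 2]
i=6: vec[6] = (-12)-2 = -14 → [0, 0, -1, -6, -7, -12, -14]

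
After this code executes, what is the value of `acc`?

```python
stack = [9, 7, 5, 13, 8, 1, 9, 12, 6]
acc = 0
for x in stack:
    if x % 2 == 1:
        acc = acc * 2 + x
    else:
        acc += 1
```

x=9: odd, acc = 0*2+9 = 9
x=7: odd, acc = 9*2+7 = 25
x=5: odd, acc = 25*2+5 = 55
x=13: odd, acc = 55*2+13 = 123
x=8: not odd, acc = 123+1 = 124
x=1: odd, acc = 124*2+1 = 249
x=9: odd, acc = 249*2+9 = 507
x=12: not odd, acc = 507+1 = 508
x=6: not odd, acc = 508+1 = 509

509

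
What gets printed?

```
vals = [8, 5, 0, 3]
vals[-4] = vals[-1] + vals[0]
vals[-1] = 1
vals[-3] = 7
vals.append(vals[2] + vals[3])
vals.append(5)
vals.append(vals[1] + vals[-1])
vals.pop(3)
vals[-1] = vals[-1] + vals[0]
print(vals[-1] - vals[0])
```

vals[-4] = vals[-1]+vals[0] = 3+8 = 11 → [11, 5, 0, 3]
vals[-1] = 1 → [11, 5, 0, 1]
vals[-3] = 7 → [11, 7, 0, 1]
append vals[2]+vals[3] = 0+1 = 1 → [11, 7, 0, 1, 1]
append 5 → [11, 7, 0, 1, 1, 5]
append vals[1]+vals[-1] = 7+5 = 12 → [11, 7, 0, 1, 1, 5, 12]
pop(3) removes 1 → [11, 7, 0, 1, 5, 12]
vals[-1] = vals[-1]+vals[0] = 12+11 = 23 → [11, 7, 0, 1, 5, 23]
vals[-1]-vals[0] = 23-11 = 12

12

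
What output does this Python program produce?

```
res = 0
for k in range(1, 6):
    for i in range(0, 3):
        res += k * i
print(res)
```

45

k=1,i=0: res = 0+0 = 0
k=1,i=1: res = 0+1 = 1
k=1,i=2: res = 1+2 = 3
k=2,i=0: res = 3+0 = 3
k=2,i=1: res = 3+2 = 5
k=2,i=2: res = 5+4 = 9
k=3,i=0: res = 9+0 = 9
k=3,i=1: res = 9+3 = 12
k=3,i=2: res = 12+6 = 18
k=4,i=0: res = 18+0 = 18
k=4,i=1: res = 18+4 = 22
k=4,i=2: res = 22+8 = 30
k=5,i=0: res = 30+0 = 30
k=5,i=1: res = 30+5 = 35
k=5,i=2: res = 35+10 = 45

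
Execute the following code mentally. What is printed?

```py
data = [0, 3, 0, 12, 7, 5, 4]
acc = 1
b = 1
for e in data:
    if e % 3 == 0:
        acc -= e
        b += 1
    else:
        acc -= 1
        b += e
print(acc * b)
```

e=0: %3==0, acc = 1-0 = 1; b=2
e=3: %3==0, acc = 1-3 = -2; b=3
e=0: %3==0, acc = (-2)-0 = -2; b=4
e=12: %3==0, acc = (-2)-12 = -14; b=5
e=7: not %3==0, acc = (-14)-1 = -15; b=12
e=5: not %3==0, acc = (-15)-1 = -16; b=17
e=4: not %3==0, acc = (-16)-1 = -17; b=21
acc*b = (-17)*21 = -357

-357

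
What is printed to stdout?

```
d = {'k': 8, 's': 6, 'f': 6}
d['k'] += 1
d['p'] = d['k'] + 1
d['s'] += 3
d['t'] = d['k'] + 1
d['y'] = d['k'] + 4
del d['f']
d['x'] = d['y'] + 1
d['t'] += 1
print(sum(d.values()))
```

d['k'] = 8+1 = 9 → {'k': 9, 's': 6, 'f': 6}
d['p'] = d['k']+1 = 10 → {'k': 9, 's': 6, 'f': 6, 'p': 10}
d['s'] = 6+3 = 9 → {'k': 9, 's': 9, 'f': 6, 'p': 10}
d['t'] = d['k']+1 = 10 → {'k': 9, 's': 9, 'f': 6, 'p': 10, 't': 10}
d['y'] = d['k']+4 = 13 → {'k': 9, 's': 9, 'f': 6, 'p': 10, 't': 10, 'y': 13}
del 'f' → {'k': 9, 's': 9, 'p': 10, 't': 10, 'y': 13}
d['x'] = d['y']+1 = 14 → {'k': 9, 's': 9, 'p': 10, 't': 10, 'y': 13, 'x': 14}
d['t'] = 10+1 = 11 → {'k': 9, 's': 9, 'p': 10, 't': 11, 'y': 13, 'x': 14}
sum of values = 66

66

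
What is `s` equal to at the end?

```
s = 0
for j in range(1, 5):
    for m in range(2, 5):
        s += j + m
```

j=1,m=2: s = 0+3 = 3
j=1,m=3: s = 3+4 = 7
j=1,m=4: s = 7+5 = 12
j=2,m=2: s = 12+4 = 16
j=2,m=3: s = 16+5 = 21
j=2,m=4: s = 21+6 = 27
j=3,m=2: s = 27+5 = 32
j=3,m=3: s = 32+6 = 38
j=3,m=4: s = 38+7 = 45
j=4,m=2: s = 45+6 = 51
j=4,m=3: s = 51+7 = 58
j=4,m=4: s = 58+8 = 66

66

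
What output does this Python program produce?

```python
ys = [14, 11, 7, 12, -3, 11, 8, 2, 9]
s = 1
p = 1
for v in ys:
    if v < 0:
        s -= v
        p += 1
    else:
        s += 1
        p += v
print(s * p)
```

v=14: not <0, s = 1+1 = 2; p=15
v=11: not <0, s = 2+1 = 3; p=26
v=7: not <0, s = 3+1 = 4; p=33
v=12: not <0, s = 4+1 = 5; p=45
v=-3: <0, s = 5-(-3) = 8; p=46
v=11: not <0, s = 8+1 = 9; p=57
v=8: not <0, s = 9+1 = 10; p=65
v=2: not <0, s = 10+1 = 11; p=67
v=9: not <0, s = 11+1 = 12; p=76
s*p = 12*76 = 912

912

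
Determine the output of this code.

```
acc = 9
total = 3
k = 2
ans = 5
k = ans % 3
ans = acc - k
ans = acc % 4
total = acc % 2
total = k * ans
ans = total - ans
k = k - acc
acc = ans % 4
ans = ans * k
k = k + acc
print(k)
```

-6

k = 5%3 = 2
ans = 9-2 = 7
ans = 9%4 = 1
total = 9%2 = 1
total = 2*1 = 2
ans = 2-1 = 1
k = 2-9 = -7
acc = 1%4 = 1
ans = 1*(-7) = -7
k = (-7)+1 = -6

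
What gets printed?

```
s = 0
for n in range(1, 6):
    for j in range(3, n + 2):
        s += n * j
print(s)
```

165

n=2,j=3: s = 0+6 = 6
n=3,j=3: s = 6+9 = 15
n=3,j=4: s = 15+12 = 27
n=4,j=3: s = 27+12 = 39
n=4,j=4: s = 39+16 = 55
n=4,j=5: s = 55+20 = 75
n=5,j=3: s = 75+15 = 90
n=5,j=4: s = 90+20 = 110
n=5,j=5: s = 110+25 = 135
n=5,j=6: s = 135+30 = 165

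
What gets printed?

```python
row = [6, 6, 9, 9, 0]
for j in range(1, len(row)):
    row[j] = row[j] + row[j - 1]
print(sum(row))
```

j=1: row[1] = 6+6 = 12 → [6, 12, 9, 9, 0]
j=2: row[2] = 9+12 = 21 → [6, 12, 21, 9, 0]
j=3: row[3] = 9+21 = 30 → [6, 12, 21, 30, 0]
j=4: row[4] = 0+30 = 30 → [6, 12, 21, 30, 30]
sum = 99

99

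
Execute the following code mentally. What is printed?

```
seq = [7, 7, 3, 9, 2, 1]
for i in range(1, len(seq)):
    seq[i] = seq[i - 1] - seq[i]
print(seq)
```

i=1: seq[1] = 7-7 = 0 → [7, 0, 3, 9, 2, 1]
i=2: seq[2] = 0-3 = -3 → [7, 0, -3, 9, 2, 1]
i=3: seq[3] = (-3)-9 = -12 → [7, 0, -3, -12, 2, 1]
i=4: seq[4] = (-12)-2 = -14 → [7, 0, -3, -12, -14, 1]
i=5: seq[5] = (-14)-1 = -15 → [7, 0, -3, -12, -14, -15]

[7, 0, -3, -12, -14, -15]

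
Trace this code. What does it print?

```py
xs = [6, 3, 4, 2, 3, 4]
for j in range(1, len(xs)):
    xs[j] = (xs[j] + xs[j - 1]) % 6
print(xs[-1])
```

j=1: xs[1] = (3+6)%6 = 3 → [6, 3, 4, 2, 3, 4]
j=2: xs[2] = (4+3)%6 = 1 → [6, 3, 1, 2, 3, 4]
j=3: xs[3] = (2+1)%6 = 3 → [6, 3, 1, 3, 3, 4]
j=4: xs[4] = (3+3)%6 = 0 → [6, 3, 1, 3, 0, 4]
j=5: xs[5] = (4+0)%6 = 4 → [6, 3, 1, 3, 0, 4]

4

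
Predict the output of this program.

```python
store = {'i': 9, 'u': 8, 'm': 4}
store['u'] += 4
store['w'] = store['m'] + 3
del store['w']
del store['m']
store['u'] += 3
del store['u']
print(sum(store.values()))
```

store['u'] = 8+4 = 12 → {'i': 9, 'u': 12, 'm': 4}
store['w'] = store['m']+3 = 7 → {'i': 9, 'u': 12, 'm': 4, 'w': 7}
del 'w' → {'i': 9, 'u': 12, 'm': 4}
del 'm' → {'i': 9, 'u': 12}
store['u'] = 12+3 = 15 → {'i': 9, 'u': 15}
del 'u' → {'i': 9}
sum of values = 9

9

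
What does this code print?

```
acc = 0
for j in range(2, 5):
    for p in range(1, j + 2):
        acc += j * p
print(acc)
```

102

j=2,p=1: acc = 0+2 = 2
j=2,p=2: acc = 2+4 = 6
j=2,p=3: acc = 6+6 = 12
j=3,p=1: acc = 12+3 = 15
j=3,p=2: acc = 15+6 = 21
j=3,p=3: acc = 21+9 = 30
j=3,p=4: acc = 30+12 = 42
j=4,p=1: acc = 42+4 = 46
j=4,p=2: acc = 46+8 = 54
j=4,p=3: acc = 54+12 = 66
j=4,p=4: acc = 66+16 = 82
j=4,p=5: acc = 82+20 = 102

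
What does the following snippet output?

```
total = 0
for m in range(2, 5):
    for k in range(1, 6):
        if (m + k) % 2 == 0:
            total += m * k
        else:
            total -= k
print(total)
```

39

m=2,k=1: odd sum, total = 0-1 = -1
m=2,k=2: even sum, total = (-1)+4 = 3
m=2,k=3: odd sum, total = 3-3 = 0
m=2,k=4: even sum, total = 0+8 = 8
m=2,k=5: odd sum, total = 8-5 = 3
m=3,k=1: even sum, total = 3+3 = 6
m=3,k=2: odd sum, total = 6-2 = 4
m=3,k=3: even sum, total = 4+9 = 13
m=3,k=4: odd sum, total = 13-4 = 9
m=3,k=5: even sum, total = 9+15 = 24
m=4,k=1: odd sum, total = 24-1 = 23
m=4,k=2: even sum, total = 23+8 = 31
m=4,k=3: odd sum, total = 31-3 = 28
m=4,k=4: even sum, total = 28+16 = 44
m=4,k=5: odd sum, total = 44-5 = 39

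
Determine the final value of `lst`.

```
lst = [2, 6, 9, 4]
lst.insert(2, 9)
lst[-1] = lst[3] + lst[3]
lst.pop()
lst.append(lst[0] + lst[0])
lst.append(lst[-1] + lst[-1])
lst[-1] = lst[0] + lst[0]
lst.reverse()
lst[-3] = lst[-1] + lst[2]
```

[4, 4, 9, 11, 6, 2]

insert 9 at 2 → [2, 6, 9, 9, 4]
lst[-1] = lst[3]+lst[3] = 9+9 = 18 → [2, 6, 9, 9, 18]
pop() removes 18 → [2, 6, 9, 9]
append lst[0]+lst[0] = 2+2 = 4 → [2, 6, 9, 9, 4]
append lst[-1]+lst[-1] = 4+4 = 8 → [2, 6, 9, 9, 4, 8]
lst[-1] = lst[0]+lst[0] = 2+2 = 4 → [2, 6, 9, 9, 4, 4]
reverse → [4, 4, 9, 9, 6, 2]
lst[-3] = lst[-1]+lst[2] = 2+9 = 11 → [4, 4, 9, 11, 6, 2]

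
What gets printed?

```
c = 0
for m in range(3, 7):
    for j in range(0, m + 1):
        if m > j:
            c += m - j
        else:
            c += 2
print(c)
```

60

m=3,j=0: 3>0, c = 0+3 = 3
m=3,j=1: 3>1, c = 3+2 = 5
m=3,j=2: 3>2, c = 5+1 = 6
m=3,j=3: not 3>3, c = 6+2 = 8
m=4,j=0: 4>0, c = 8+4 = 12
m=4,j=1: 4>1, c = 12+3 = 15
m=4,j=2: 4>2, c = 15+2 = 17
m=4,j=3: 4>3, c = 17+1 = 18
m=4,j=4: not 4>4, c = 18+2 = 20
m=5,j=0: 5>0, c = 20+5 = 25
m=5,j=1: 5>1, c = 25+4 = 29
m=5,j=2: 5>2, c = 29+3 = 32
m=5,j=3: 5>3, c = 32+2 = 34
m=5,j=4: 5>4, c = 34+1 = 35
m=5,j=5: not 5>5, c = 35+2 = 37
m=6,j=0: 6>0, c = 37+6 = 43
m=6,j=1: 6>1, c = 43+5 = 48
m=6,j=2: 6>2, c = 48+4 = 52
m=6,j=3: 6>3, c = 52+3 = 55
m=6,j=4: 6>4, c = 55+2 = 57
m=6,j=5: 6>5, c = 57+1 = 58
m=6,j=6: not 6>6, c = 58+2 = 60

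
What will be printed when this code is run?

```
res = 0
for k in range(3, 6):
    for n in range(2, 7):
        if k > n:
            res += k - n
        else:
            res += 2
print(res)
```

28

k=3,n=2: 3>2, res = 0+1 = 1
k=3,n=3: not 3>3, res = 1+2 = 3
k=3,n=4: not 3>4, res = 3+2 = 5
k=3,n=5: not 3>5, res = 5+2 = 7
k=3,n=6: not 3>6, res = 7+2 = 9
k=4,n=2: 4>2, res = 9+2 = 11
k=4,n=3: 4>3, res = 11+1 = 12
k=4,n=4: not 4>4, res = 12+2 = 14
k=4,n=5: not 4>5, res = 14+2 = 16
k=4,n=6: not 4>6, res = 16+2 = 18
k=5,n=2: 5>2, res = 18+3 = 21
k=5,n=3: 5>3, res = 21+2 = 23
k=5,n=4: 5>4, res = 23+1 = 24
k=5,n=5: not 5>5, res = 24+2 = 26
k=5,n=6: not 5>6, res = 26+2 = 28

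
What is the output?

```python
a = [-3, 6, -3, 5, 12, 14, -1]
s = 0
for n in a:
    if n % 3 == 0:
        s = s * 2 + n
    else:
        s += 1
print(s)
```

n=-3: %3==0, s = 0*2+(-3) = -3
n=6: %3==0, s = (-3)*2+6 = 0
n=-3: %3==0, s = 0*2+(-3) = -3
n=5: not %3==0, s = (-3)+1 = -2
n=12: %3==0, s = (-2)*2+12 = 8
n=14: not %3==0, s = 8+1 = 9
n=-1: not %3==0, s = 9+1 = 10

10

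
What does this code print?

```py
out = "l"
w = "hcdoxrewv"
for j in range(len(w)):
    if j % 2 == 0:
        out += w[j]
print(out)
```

lhdxev

j=0: add 'h' → 'lh'
j=1: skip
j=2: add 'd' → 'lhd'
j=3: skip
j=4: add 'x' → 'lhdx'
j=5: skip
j=6: add 'e' → 'lhdxe'
j=7: skip
j=8: add 'v' → 'lhdxev'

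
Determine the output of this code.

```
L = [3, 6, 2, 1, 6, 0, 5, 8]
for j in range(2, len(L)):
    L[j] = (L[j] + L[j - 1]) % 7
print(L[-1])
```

j=2: L[2] = (2+6)%7 = 1 → [3, 6, 1, 1, 6, 0, 5, 8]
j=3: L[3] = (1+1)%7 = 2 → [3, 6, 1, 2, 6, 0, 5, 8]
j=4: L[4] = (6+2)%7 = 1 → [3, 6, 1, 2, 1, 0, 5, 8]
j=5: L[5] = (0+1)%7 = 1 → [3, 6, 1, 2, 1, 1, 5, 8]
j=6: L[6] = (5+1)%7 = 6 → [3, 6, 1, 2, 1, 1, 6, 8]
j=7: L[7] = (8+6)%7 = 0 → [3, 6, 1, 2, 1, 1, 6, 0]

0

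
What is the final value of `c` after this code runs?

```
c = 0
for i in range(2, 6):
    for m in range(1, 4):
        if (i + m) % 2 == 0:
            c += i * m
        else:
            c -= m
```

i=2,m=1: odd sum, c = 0-1 = -1
i=2,m=2: even sum, c = (-1)+4 = 3
i=2,m=3: odd sum, c = 3-3 = 0
i=3,m=1: even sum, c = 0+3 = 3
i=3,m=2: odd sum, c = 3-2 = 1
i=3,m=3: even sum, c = 1+9 = 10
i=4,m=1: odd sum, c = 10-1 = 9
i=4,m=2: even sum, c = 9+8 = 17
i=4,m=3: odd sum, c = 17-3 = 14
i=5,m=1: even sum, c = 14+5 = 19
i=5,m=2: odd sum, c = 19-2 = 17
i=5,m=3: even sum, c = 17+15 = 32

32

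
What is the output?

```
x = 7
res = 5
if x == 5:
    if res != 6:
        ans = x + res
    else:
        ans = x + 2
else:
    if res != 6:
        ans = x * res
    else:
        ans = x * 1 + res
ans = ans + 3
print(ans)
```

x=7, res=5
x == 5 is False; res != 6 is True
→ ans = x * res = 35
ans = 35+3 = 38

38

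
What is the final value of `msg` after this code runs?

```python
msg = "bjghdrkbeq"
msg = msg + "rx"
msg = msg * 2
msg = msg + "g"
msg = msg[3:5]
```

+ 'rx' → 'bjghdrkbeqrx'
repeat ×2 → 'bjghdrkbeqrxbjghdrkbeqrx'
+ 'g' → 'bjghdrkbeqrxbjghdrkbeqrxg'
slice [3:5] → 'hd'

'hd'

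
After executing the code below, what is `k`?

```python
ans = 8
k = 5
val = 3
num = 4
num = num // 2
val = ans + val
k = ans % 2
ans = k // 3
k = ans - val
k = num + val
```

num = 4//2 = 2
val = 8+3 = 11
k = 8%2 = 0
ans = 0//3 = 0
k = 0-11 = -11
k = 2+11 = 13

13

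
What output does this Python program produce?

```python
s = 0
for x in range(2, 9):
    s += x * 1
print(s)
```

35

x=2: s = 0+2*1 = 2
x=3: s = 2+3*1 = 5
x=4: s = 5+4*1 = 9
x=5: s = 9+5*1 = 14
x=6: s = 14+6*1 = 20
x=7: s = 20+7*1 = 27
x=8: s = 27+8*1 = 35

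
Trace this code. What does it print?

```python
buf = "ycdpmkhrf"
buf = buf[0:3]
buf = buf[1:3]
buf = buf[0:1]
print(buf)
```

c

slice [0:3] → 'ycd'
slice [1:3] → 'cd'
slice [0:1] → 'c'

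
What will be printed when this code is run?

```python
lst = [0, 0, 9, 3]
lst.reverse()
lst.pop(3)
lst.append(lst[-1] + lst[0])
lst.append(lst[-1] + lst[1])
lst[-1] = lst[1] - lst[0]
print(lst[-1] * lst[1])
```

54

reverse → [3, 9, 0, 0]
pop(3) removes 0 → [3, 9, 0]
append lst[-1]+lst[0] = 0+3 = 3 → [3, 9, 0, 3]
append lst[-1]+lst[1] = 3+9 = 12 → [3, 9, 0, 3, 12]
lst[-1] = lst[1]-lst[0] = 9-3 = 6 → [3, 9, 0, 3, 6]
lst[-1]*lst[1] = 6*9 = 54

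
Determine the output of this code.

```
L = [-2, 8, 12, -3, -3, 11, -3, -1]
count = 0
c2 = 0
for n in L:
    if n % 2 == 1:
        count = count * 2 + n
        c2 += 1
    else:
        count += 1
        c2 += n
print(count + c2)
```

n=-2: not odd, count = 0+1 = 1; c2=-2
n=8: not odd, count = 1+1 = 2; c2=6
n=12: not odd, count = 2+1 = 3; c2=18
n=-3: odd, count = 3*2+(-3) = 3; c2=19
n=-3: odd, count = 3*2+(-3) = 3; c2=20
n=11: odd, count = 3*2+11 = 17; c2=21
n=-3: odd, count = 17*2+(-3) = 31; c2=22
n=-1: odd, count = 31*2+(-1) = 61; c2=23
count+c2 = 61+23 = 84

84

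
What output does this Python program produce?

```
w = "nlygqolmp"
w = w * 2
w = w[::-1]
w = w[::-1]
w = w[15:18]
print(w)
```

repeat ×2 → 'nlygqolmpnlygqolmp'
reverse → 'pmloqgylnpmloqgyln'
reverse → 'nlygqolmpnlygqolmp'
slice [15:18] → 'lmp'

lmp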